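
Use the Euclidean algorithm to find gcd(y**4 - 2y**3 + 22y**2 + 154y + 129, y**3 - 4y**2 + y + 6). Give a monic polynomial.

y + 1

Repeated division with remainder:
  y**4 - 2y**3 + 22y**2 + 154y + 129 = (y + 2)(y**3 - 4y**2 + y + 6) + (29y**2 + 146y + 117)
  y**3 - 4y**2 + y + 6 = ((1/29)y - 262/841)(29y**2 + 146y + 117) + ((35700/841)y + 35700/841)
  29y**2 + 146y + 117 = ((24389/35700)y + 32799/11900)((35700/841)y + 35700/841) + (0)
Last nonzero remainder: (35700/841)y + 35700/841. Dividing through by 35700/841 gives the monic gcd y + 1.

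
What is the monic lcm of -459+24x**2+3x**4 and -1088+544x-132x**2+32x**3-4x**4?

-2448+1224x-25x**2-64x**3+24x**4-8x**5+x**6

By polynomial division,
  3x**4+24x**2-459 = (-3/4)(-4x**4+32x**3-132x**2+544x-1088) + (24x**3-75x**2+408x-1275)
  -4x**4+32x**3-132x**2+544x-1088 = (-(1/6)x+13/16)(24x**3-75x**2+408x-1275) + (-(49/16)x**2-833/16)
  24x**3-75x**2+408x-1275 = (-(384/49)x+1200/49)(-(49/16)x**2-833/16) + (0)
Last nonzero remainder: -(49/16)x**2-833/16. Dividing through by -49/16 gives the monic gcd x**2+17.
Then lcm(f, g) = f·g / gcd(f, g); expanding and making the result monic gives the answer.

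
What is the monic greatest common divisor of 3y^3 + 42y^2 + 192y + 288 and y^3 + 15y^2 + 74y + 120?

By polynomial division,
  3y^3 + 42y^2 + 192y + 288 = (3)(y^3 + 15y^2 + 74y + 120) + (-3y^2 - 30y - 72)
  y^3 + 15y^2 + 74y + 120 = (-(1/3)y - 5/3)(-3y^2 - 30y - 72) + (0)
Last nonzero remainder: -3y^2 - 30y - 72. Dividing through by -3 gives the monic gcd y^2 + 10y + 24.

y^2 + 10y + 24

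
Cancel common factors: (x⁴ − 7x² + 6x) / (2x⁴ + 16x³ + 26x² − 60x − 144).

Apply the Euclidean algorithm:
  x⁴ − 7x² + 6x = (1/2)(2x⁴ + 16x³ + 26x² − 60x − 144) + (−8x³ − 20x² + 36x + 72)
  2x⁴ + 16x³ + 26x² − 60x − 144 = (−(1/4)x − 11/8)(−8x³ − 20x² + 36x + 72) + ((15/2)x² + (15/2)x − 45)
  −8x³ − 20x² + 36x + 72 = (−(16/15)x − 8/5)((15/2)x² + (15/2)x − 45) + (0)
Last nonzero remainder: (15/2)x² + (15/2)x − 45. Dividing through by 15/2 gives the monic gcd x² + x − 6.
Cancel x² + x − 6 from numerator and denominator to get the reduced form.

(x² − x)/(2x² + 14x + 24)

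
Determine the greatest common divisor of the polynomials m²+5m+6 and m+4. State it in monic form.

1

Repeated division with remainder:
  m²+5m+6 = (m+1)(m+4) + (2)
  m+4 = ((1/2)m+2)(2) + (0)
The last nonzero remainder is the constant 2, so the polynomials are coprime and gcd = 1.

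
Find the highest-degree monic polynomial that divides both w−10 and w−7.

Repeated division with remainder:
  w−10 = (w−7) + (−3)
  w−7 = (−(1/3)w+7/3)(−3) + (0)
The last nonzero remainder is the constant −3, so the polynomials are coprime and gcd = 1.

1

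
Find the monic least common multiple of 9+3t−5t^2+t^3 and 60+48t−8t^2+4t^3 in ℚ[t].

By polynomial division,
  t^3−5t^2+3t+9 = (1/4)(4t^3−8t^2+48t+60) + (−3t^2−9t−6)
  4t^3−8t^2+48t+60 = (−(4/3)t+20/3)(−3t^2−9t−6) + (100t+100)
  −3t^2−9t−6 = (−(3/100)t−3/50)(100t+100) + (0)
Last nonzero remainder: 100t+100. Dividing through by 100 gives the monic gcd t+1.
Then lcm(f, g) = f·g / gcd(f, g); expanding and making the result monic gives the answer.

135+18t−75t^2+33t^3−8t^4+t^5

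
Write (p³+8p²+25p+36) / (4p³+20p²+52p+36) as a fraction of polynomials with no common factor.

Apply the Euclidean algorithm:
  p³+8p²+25p+36 = (1/4)(4p³+20p²+52p+36) + (3p²+12p+27)
  4p³+20p²+52p+36 = ((4/3)p+4/3)(3p²+12p+27) + (0)
Last nonzero remainder: 3p²+12p+27. Dividing through by 3 gives the monic gcd p²+4p+9.
Cancel p²+4p+9 from numerator and denominator to get the reduced form.

(p+4)/(4p+4)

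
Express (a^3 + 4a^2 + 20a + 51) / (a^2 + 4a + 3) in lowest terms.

Apply the Euclidean algorithm:
  a^3 + 4a^2 + 20a + 51 = (a)(a^2 + 4a + 3) + (17a + 51)
  a^2 + 4a + 3 = ((1/17)a + 1/17)(17a + 51) + (0)
Last nonzero remainder: 17a + 51. Dividing through by 17 gives the monic gcd a + 3.
Cancel a + 3 from numerator and denominator to get the reduced form.

(a^2 + a + 17)/(a + 1)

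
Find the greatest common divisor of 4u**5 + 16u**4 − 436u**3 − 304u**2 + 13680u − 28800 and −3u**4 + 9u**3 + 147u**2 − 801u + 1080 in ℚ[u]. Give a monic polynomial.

By polynomial division,
  4u**5 + 16u**4 − 436u**3 − 304u**2 + 13680u − 28800 = (−(4/3)u − 28/3)(−3u**4 + 9u**3 + 147u**2 − 801u + 1080) + (−156u**3 + 7644u − 18720)
  −3u**4 + 9u**3 + 147u**2 − 801u + 1080 = ((1/52)u − 3/52)(−156u**3 + 7644u − 18720) + (0)
Last nonzero remainder: −156u**3 + 7644u − 18720. Dividing through by −156 gives the monic gcd u**3 − 49u + 120.

u**3 − 49u + 120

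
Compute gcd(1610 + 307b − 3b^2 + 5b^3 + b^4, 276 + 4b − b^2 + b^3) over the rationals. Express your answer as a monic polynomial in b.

46 − 7b + b^2

Euclidean algorithm in ℚ[b]:
  b^4 + 5b^3 − 3b^2 + 307b + 1610 = (b + 6)(b^3 − b^2 + 4b + 276) + (−b^2 + 7b − 46)
  b^3 − b^2 + 4b + 276 = (−b − 6)(−b^2 + 7b − 46) + (0)
Last nonzero remainder: −b^2 + 7b − 46. Dividing through by −1 gives the monic gcd b^2 − 7b + 46.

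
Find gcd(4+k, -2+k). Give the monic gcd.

1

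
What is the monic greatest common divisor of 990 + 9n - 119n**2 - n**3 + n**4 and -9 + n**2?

Repeated division with remainder:
  n**4 - n**3 - 119n**2 + 9n + 990 = (n**2 - n - 110)(n**2 - 9) + (0)
The last nonzero remainder n**2 - 9 is already monic.

-9 + n**2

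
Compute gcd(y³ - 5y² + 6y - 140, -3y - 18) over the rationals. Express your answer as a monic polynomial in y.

1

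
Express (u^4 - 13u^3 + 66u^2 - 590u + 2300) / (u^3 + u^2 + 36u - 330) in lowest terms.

(u^3 - 8u^2 + 26u - 460)/(u^2 + 6u + 66)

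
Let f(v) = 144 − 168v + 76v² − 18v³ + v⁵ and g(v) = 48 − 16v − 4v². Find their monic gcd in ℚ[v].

Apply the Euclidean algorithm:
  v⁵ − 18v³ + 76v² − 168v + 144 = (−(1/4)v³ + v² − (5/2)v + 3)(−4v² − 16v + 48) + (0)
Last nonzero remainder: −4v² − 16v + 48. Dividing through by −4 gives the monic gcd v² + 4v − 12.

−12 + 4v + v²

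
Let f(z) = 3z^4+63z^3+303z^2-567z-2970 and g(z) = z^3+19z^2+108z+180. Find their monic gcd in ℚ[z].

Euclidean algorithm in ℚ[z]:
  3z^4+63z^3+303z^2-567z-2970 = (3z+6)(z^3+19z^2+108z+180) + (-135z^2-1755z-4050)
  z^3+19z^2+108z+180 = (-(1/135)z-2/45)(-135z^2-1755z-4050) + (0)
Last nonzero remainder: -135z^2-1755z-4050. Dividing through by -135 gives the monic gcd z^2+13z+30.

z^2+13z+30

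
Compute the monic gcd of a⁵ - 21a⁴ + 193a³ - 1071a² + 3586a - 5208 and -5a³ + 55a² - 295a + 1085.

Euclidean algorithm in ℚ[a]:
  a⁵ - 21a⁴ + 193a³ - 1071a² + 3586a - 5208 = (-(1/5)a² + 2a - 24/5)(-5a³ + 55a² - 295a + 1085) + (0)
Last nonzero remainder: -5a³ + 55a² - 295a + 1085. Dividing through by -5 gives the monic gcd a³ - 11a² + 59a - 217.

a³ - 11a² + 59a - 217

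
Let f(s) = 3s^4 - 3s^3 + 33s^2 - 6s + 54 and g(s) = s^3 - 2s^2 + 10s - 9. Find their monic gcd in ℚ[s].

s^2 - s + 9

By polynomial division,
  3s^4 - 3s^3 + 33s^2 - 6s + 54 = (3s + 3)(s^3 - 2s^2 + 10s - 9) + (9s^2 - 9s + 81)
  s^3 - 2s^2 + 10s - 9 = ((1/9)s - 1/9)(9s^2 - 9s + 81) + (0)
Last nonzero remainder: 9s^2 - 9s + 81. Dividing through by 9 gives the monic gcd s^2 - s + 9.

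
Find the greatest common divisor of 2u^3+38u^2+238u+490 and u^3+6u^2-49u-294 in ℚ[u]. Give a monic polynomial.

u+7

Euclidean algorithm in ℚ[u]:
  2u^3+38u^2+238u+490 = (2)(u^3+6u^2-49u-294) + (26u^2+336u+1078)
  u^3+6u^2-49u-294 = ((1/26)u-45/169)(26u^2+336u+1078) + (-(168/169)u-1176/169)
  26u^2+336u+1078 = (-(2197/84)u-1859/12)(-(168/169)u-1176/169) + (0)
Last nonzero remainder: -(168/169)u-1176/169. Dividing through by -168/169 gives the monic gcd u+7.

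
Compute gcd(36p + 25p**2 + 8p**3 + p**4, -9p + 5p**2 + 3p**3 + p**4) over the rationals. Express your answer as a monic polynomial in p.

Apply the Euclidean algorithm:
  p**4 + 8p**3 + 25p**2 + 36p = (p**4 + 3p**3 + 5p**2 - 9p) + (5p**3 + 20p**2 + 45p)
  p**4 + 3p**3 + 5p**2 - 9p = ((1/5)p - 1/5)(5p**3 + 20p**2 + 45p) + (0)
Last nonzero remainder: 5p**3 + 20p**2 + 45p. Dividing through by 5 gives the monic gcd p**3 + 4p**2 + 9p.

9p + 4p**2 + p**3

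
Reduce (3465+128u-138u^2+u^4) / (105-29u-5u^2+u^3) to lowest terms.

(-99+2u+u^2)/(-3+u)

By polynomial division,
  u^4-138u^2+128u+3465 = (u+5)(u^3-5u^2-29u+105) + (-84u^2+168u+2940)
  u^3-5u^2-29u+105 = (-(1/84)u+1/28)(-84u^2+168u+2940) + (0)
Last nonzero remainder: -84u^2+168u+2940. Dividing through by -84 gives the monic gcd u^2-2u-35.
Cancel u^2-2u-35 from numerator and denominator to get the reduced form.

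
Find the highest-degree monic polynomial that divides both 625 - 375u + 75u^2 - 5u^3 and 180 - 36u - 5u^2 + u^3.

-5 + u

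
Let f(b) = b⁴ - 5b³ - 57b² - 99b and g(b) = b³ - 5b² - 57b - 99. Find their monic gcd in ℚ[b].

Apply the Euclidean algorithm:
  b⁴ - 5b³ - 57b² - 99b = (b)(b³ - 5b² - 57b - 99) + (0)
The last nonzero remainder b³ - 5b² - 57b - 99 is already monic.

b³ - 5b² - 57b - 99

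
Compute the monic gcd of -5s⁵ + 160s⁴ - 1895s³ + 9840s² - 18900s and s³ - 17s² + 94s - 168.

s² - 13s + 42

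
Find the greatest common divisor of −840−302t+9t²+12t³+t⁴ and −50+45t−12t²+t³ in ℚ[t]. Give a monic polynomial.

Apply the Euclidean algorithm:
  t⁴+12t³+9t²−302t−840 = (t+24)(t³−12t²+45t−50) + (252t²−1332t+360)
  t³−12t²+45t−50 = ((1/252)t−47/1764)(252t²−1332t+360) + ((396/49)t−1980/49)
  252t²−1332t+360 = ((343/11)t−98/11)((396/49)t−1980/49) + (0)
Last nonzero remainder: (396/49)t−1980/49. Dividing through by 396/49 gives the monic gcd t−5.

−5+t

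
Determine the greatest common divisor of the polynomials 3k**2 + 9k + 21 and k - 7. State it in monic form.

Apply the Euclidean algorithm:
  3k**2 + 9k + 21 = (3k + 30)(k - 7) + (231)
  k - 7 = ((1/231)k - 1/33)(231) + (0)
The last nonzero remainder is the constant 231, so the polynomials are coprime and gcd = 1.

1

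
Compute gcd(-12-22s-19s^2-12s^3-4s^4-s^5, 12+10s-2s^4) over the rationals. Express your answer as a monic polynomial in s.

3+4s+2s^2+s^3

Repeated division with remainder:
  -s^5-4s^4-12s^3-19s^2-22s-12 = ((1/2)s+2)(-2s^4+10s+12) + (-12s^3-24s^2-48s-36)
  -2s^4+10s+12 = ((1/6)s-1/3)(-12s^3-24s^2-48s-36) + (0)
Last nonzero remainder: -12s^3-24s^2-48s-36. Dividing through by -12 gives the monic gcd s^3+2s^2+4s+3.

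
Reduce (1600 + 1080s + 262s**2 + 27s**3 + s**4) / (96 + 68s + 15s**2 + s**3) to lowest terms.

By polynomial division,
  s**4 + 27s**3 + 262s**2 + 1080s + 1600 = (s + 12)(s**3 + 15s**2 + 68s + 96) + (14s**2 + 168s + 448)
  s**3 + 15s**2 + 68s + 96 = ((1/14)s + 3/14)(14s**2 + 168s + 448) + (0)
Last nonzero remainder: 14s**2 + 168s + 448. Dividing through by 14 gives the monic gcd s**2 + 12s + 32.
Cancel s**2 + 12s + 32 from numerator and denominator to get the reduced form.

(50 + 15s + s**2)/(3 + s)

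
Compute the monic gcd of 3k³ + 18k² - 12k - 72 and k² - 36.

k + 6

Euclidean algorithm in ℚ[k]:
  3k³ + 18k² - 12k - 72 = (3k + 18)(k² - 36) + (96k + 576)
  k² - 36 = ((1/96)k - 1/16)(96k + 576) + (0)
Last nonzero remainder: 96k + 576. Dividing through by 96 gives the monic gcd k + 6.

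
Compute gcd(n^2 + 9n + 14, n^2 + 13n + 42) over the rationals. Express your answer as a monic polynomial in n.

Apply the Euclidean algorithm:
  n^2 + 9n + 14 = (n^2 + 13n + 42) + (-4n - 28)
  n^2 + 13n + 42 = (-(1/4)n - 3/2)(-4n - 28) + (0)
Last nonzero remainder: -4n - 28. Dividing through by -4 gives the monic gcd n + 7.

n + 7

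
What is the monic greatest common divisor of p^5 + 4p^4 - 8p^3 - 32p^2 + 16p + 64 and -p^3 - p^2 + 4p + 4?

Apply the Euclidean algorithm:
  p^5 + 4p^4 - 8p^3 - 32p^2 + 16p + 64 = (-p^2 - 3p + 7)(-p^3 - p^2 + 4p + 4) + (-9p^2 + 36)
  -p^3 - p^2 + 4p + 4 = ((1/9)p + 1/9)(-9p^2 + 36) + (0)
Last nonzero remainder: -9p^2 + 36. Dividing through by -9 gives the monic gcd p^2 - 4.

p^2 - 4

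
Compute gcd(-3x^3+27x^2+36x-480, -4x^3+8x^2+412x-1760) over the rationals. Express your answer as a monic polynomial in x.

Repeated division with remainder:
  -3x^3+27x^2+36x-480 = (3/4)(-4x^3+8x^2+412x-1760) + (21x^2-273x+840)
  -4x^3+8x^2+412x-1760 = (-(4/21)x-44/21)(21x^2-273x+840) + (0)
Last nonzero remainder: 21x^2-273x+840. Dividing through by 21 gives the monic gcd x^2-13x+40.

x^2-13x+40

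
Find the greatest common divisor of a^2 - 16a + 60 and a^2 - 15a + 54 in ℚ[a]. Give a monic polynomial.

Apply the Euclidean algorithm:
  a^2 - 16a + 60 = (a^2 - 15a + 54) + (-a + 6)
  a^2 - 15a + 54 = (-a + 9)(-a + 6) + (0)
Last nonzero remainder: -a + 6. Dividing through by -1 gives the monic gcd a - 6.

a - 6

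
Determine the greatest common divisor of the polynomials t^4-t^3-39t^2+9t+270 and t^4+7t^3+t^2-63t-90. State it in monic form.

t^3+5t^2-9t-45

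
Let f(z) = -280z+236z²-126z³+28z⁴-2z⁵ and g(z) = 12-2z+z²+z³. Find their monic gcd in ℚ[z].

4-2z+z²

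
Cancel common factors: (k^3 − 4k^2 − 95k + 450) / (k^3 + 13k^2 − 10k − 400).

(k − 9)/(k + 8)

By polynomial division,
  k^3 − 4k^2 − 95k + 450 = (k^3 + 13k^2 − 10k − 400) + (−17k^2 − 85k + 850)
  k^3 + 13k^2 − 10k − 400 = (−(1/17)k − 8/17)(−17k^2 − 85k + 850) + (0)
Last nonzero remainder: −17k^2 − 85k + 850. Dividing through by −17 gives the monic gcd k^2 + 5k − 50.
Cancel k^2 + 5k − 50 from numerator and denominator to get the reduced form.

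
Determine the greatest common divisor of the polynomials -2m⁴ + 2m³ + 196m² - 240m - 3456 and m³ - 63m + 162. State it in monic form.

m² + 3m - 54

Euclidean algorithm in ℚ[m]:
  -2m⁴ + 2m³ + 196m² - 240m - 3456 = (-2m + 2)(m³ - 63m + 162) + (70m² + 210m - 3780)
  m³ - 63m + 162 = ((1/70)m - 3/70)(70m² + 210m - 3780) + (0)
Last nonzero remainder: 70m² + 210m - 3780. Dividing through by 70 gives the monic gcd m² + 3m - 54.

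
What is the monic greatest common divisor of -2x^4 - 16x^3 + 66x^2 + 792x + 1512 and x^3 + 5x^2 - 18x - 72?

x^2 + 9x + 18

Repeated division with remainder:
  -2x^4 - 16x^3 + 66x^2 + 792x + 1512 = (-2x - 6)(x^3 + 5x^2 - 18x - 72) + (60x^2 + 540x + 1080)
  x^3 + 5x^2 - 18x - 72 = ((1/60)x - 1/15)(60x^2 + 540x + 1080) + (0)
Last nonzero remainder: 60x^2 + 540x + 1080. Dividing through by 60 gives the monic gcd x^2 + 9x + 18.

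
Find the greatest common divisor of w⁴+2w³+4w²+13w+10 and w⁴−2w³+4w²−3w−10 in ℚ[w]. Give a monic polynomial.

Euclidean algorithm in ℚ[w]:
  w⁴+2w³+4w²+13w+10 = (w⁴−2w³+4w²−3w−10) + (4w³+16w+20)
  w⁴−2w³+4w²−3w−10 = ((1/4)w−1/2)(4w³+16w+20) + (0)
Last nonzero remainder: 4w³+16w+20. Dividing through by 4 gives the monic gcd w³+4w+5.

w³+4w+5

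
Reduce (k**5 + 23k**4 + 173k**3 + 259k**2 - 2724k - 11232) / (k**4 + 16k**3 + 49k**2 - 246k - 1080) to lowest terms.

Apply the Euclidean algorithm:
  k**5 + 23k**4 + 173k**3 + 259k**2 - 2724k - 11232 = (k + 7)(k**4 + 16k**3 + 49k**2 - 246k - 1080) + (12k**3 + 162k**2 + 78k - 3672)
  k**4 + 16k**3 + 49k**2 - 246k - 1080 = ((1/12)k + 5/24)(12k**3 + 162k**2 + 78k - 3672) + ((35/4)k**2 + (175/4)k - 315)
  12k**3 + 162k**2 + 78k - 3672 = ((48/35)k + 408/35)((35/4)k**2 + (175/4)k - 315) + (0)
Last nonzero remainder: (35/4)k**2 + (175/4)k - 315. Dividing through by 35/4 gives the monic gcd k**2 + 5k - 36.
Cancel k**2 + 5k - 36 from numerator and denominator to get the reduced form.

(k**3 + 18k**2 + 119k + 312)/(k**2 + 11k + 30)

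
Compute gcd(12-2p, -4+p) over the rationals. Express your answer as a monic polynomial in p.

1

Apply the Euclidean algorithm:
  -2p+12 = (-2)(p-4) + (4)
  p-4 = ((1/4)p-1)(4) + (0)
The last nonzero remainder is the constant 4, so the polynomials are coprime and gcd = 1.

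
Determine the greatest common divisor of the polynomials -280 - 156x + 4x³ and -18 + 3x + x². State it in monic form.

Euclidean algorithm in ℚ[x]:
  4x³ - 156x - 280 = (4x - 12)(x² + 3x - 18) + (-48x - 496)
  x² + 3x - 18 = (-(1/48)x + 11/72)(-48x - 496) + (520/9)
  -48x - 496 = (-(54/65)x - 558/65)(520/9) + (0)
The last nonzero remainder is the constant 520/9, so the polynomials are coprime and gcd = 1.

1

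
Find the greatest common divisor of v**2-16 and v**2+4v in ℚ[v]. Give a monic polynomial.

Euclidean algorithm in ℚ[v]:
  v**2-16 = (v**2+4v) + (-4v-16)
  v**2+4v = (-(1/4)v)(-4v-16) + (0)
Last nonzero remainder: -4v-16. Dividing through by -4 gives the monic gcd v+4.

v+4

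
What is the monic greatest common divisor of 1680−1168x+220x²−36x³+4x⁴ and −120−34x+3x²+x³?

−6+x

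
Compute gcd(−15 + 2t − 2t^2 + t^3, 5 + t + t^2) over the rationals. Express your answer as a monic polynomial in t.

Apply the Euclidean algorithm:
  t^3 − 2t^2 + 2t − 15 = (t − 3)(t^2 + t + 5) + (0)
The last nonzero remainder t^2 + t + 5 is already monic.

5 + t + t^2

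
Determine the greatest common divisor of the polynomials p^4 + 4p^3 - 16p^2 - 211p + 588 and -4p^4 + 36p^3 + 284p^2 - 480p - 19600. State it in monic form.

p^2 + 11p + 49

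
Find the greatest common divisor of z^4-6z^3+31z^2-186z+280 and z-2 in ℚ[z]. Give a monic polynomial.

Euclidean algorithm in ℚ[z]:
  z^4-6z^3+31z^2-186z+280 = (z^3-4z^2+23z-140)(z-2) + (0)
The last nonzero remainder z-2 is already monic.

z-2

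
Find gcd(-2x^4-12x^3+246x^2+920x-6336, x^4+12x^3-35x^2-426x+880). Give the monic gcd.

x^2+19x+88

By polynomial division,
  -2x^4-12x^3+246x^2+920x-6336 = (-2)(x^4+12x^3-35x^2-426x+880) + (12x^3+176x^2+68x-4576)
  x^4+12x^3-35x^2-426x+880 = ((1/12)x-2/9)(12x^3+176x^2+68x-4576) + (-(14/9)x^2-(266/9)x-1232/9)
  12x^3+176x^2+68x-4576 = (-(54/7)x+234/7)(-(14/9)x^2-(266/9)x-1232/9) + (0)
Last nonzero remainder: -(14/9)x^2-(266/9)x-1232/9. Dividing through by -14/9 gives the monic gcd x^2+19x+88.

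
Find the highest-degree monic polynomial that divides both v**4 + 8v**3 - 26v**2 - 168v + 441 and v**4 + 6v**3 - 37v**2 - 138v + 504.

By polynomial division,
  v**4 + 8v**3 - 26v**2 - 168v + 441 = (v**4 + 6v**3 - 37v**2 - 138v + 504) + (2v**3 + 11v**2 - 30v - 63)
  v**4 + 6v**3 - 37v**2 - 138v + 504 = ((1/2)v + 1/4)(2v**3 + 11v**2 - 30v - 63) + (-(99/4)v**2 - 99v + 2079/4)
  2v**3 + 11v**2 - 30v - 63 = (-(8/99)v - 4/33)(-(99/4)v**2 - 99v + 2079/4) + (0)
Last nonzero remainder: -(99/4)v**2 - 99v + 2079/4. Dividing through by -99/4 gives the monic gcd v**2 + 4v - 21.

v**2 + 4v - 21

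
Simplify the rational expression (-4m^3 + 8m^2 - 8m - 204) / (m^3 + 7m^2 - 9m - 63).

By polynomial division,
  -4m^3 + 8m^2 - 8m - 204 = (-4)(m^3 + 7m^2 - 9m - 63) + (36m^2 - 44m - 456)
  m^3 + 7m^2 - 9m - 63 = ((1/36)m + 37/162)(36m^2 - 44m - 456) + ((1111/81)m + 1111/27)
  36m^2 - 44m - 456 = ((2916/1111)m - 12312/1111)((1111/81)m + 1111/27) + (0)
Last nonzero remainder: (1111/81)m + 1111/27. Dividing through by 1111/81 gives the monic gcd m + 3.
Cancel m + 3 from numerator and denominator to get the reduced form.

(-4m^2 + 20m - 68)/(m^2 + 4m - 21)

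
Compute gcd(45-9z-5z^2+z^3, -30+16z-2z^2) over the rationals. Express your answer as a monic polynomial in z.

15-8z+z^2

Apply the Euclidean algorithm:
  z^3-5z^2-9z+45 = (-(1/2)z-3/2)(-2z^2+16z-30) + (0)
Last nonzero remainder: -2z^2+16z-30. Dividing through by -2 gives the monic gcd z^2-8z+15.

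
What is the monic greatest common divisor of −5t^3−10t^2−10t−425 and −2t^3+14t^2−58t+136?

t^2−3t+17

Euclidean algorithm in ℚ[t]:
  −5t^3−10t^2−10t−425 = (5/2)(−2t^3+14t^2−58t+136) + (−45t^2+135t−765)
  −2t^3+14t^2−58t+136 = ((2/45)t−8/45)(−45t^2+135t−765) + (0)
Last nonzero remainder: −45t^2+135t−765. Dividing through by −45 gives the monic gcd t^2−3t+17.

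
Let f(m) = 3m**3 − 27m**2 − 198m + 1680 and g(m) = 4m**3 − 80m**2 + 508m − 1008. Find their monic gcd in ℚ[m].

m − 7

Euclidean algorithm in ℚ[m]:
  3m**3 − 27m**2 − 198m + 1680 = (3/4)(4m**3 − 80m**2 + 508m − 1008) + (33m**2 − 579m + 2436)
  4m**3 − 80m**2 + 508m − 1008 = ((4/33)m − 36/121)(33m**2 − 579m + 2436) + ((4896/121)m − 34272/121)
  33m**2 − 579m + 2436 = ((1331/1632)m − 3509/408)((4896/121)m − 34272/121) + (0)
Last nonzero remainder: (4896/121)m − 34272/121. Dividing through by 4896/121 gives the monic gcd m − 7.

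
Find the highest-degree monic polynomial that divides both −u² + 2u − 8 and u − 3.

1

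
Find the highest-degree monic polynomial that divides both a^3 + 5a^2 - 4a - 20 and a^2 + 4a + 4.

Apply the Euclidean algorithm:
  a^3 + 5a^2 - 4a - 20 = (a + 1)(a^2 + 4a + 4) + (-12a - 24)
  a^2 + 4a + 4 = (-(1/12)a - 1/6)(-12a - 24) + (0)
Last nonzero remainder: -12a - 24. Dividing through by -12 gives the monic gcd a + 2.

a + 2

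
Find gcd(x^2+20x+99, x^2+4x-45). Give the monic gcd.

x+9

By polynomial division,
  x^2+20x+99 = (x^2+4x-45) + (16x+144)
  x^2+4x-45 = ((1/16)x-5/16)(16x+144) + (0)
Last nonzero remainder: 16x+144. Dividing through by 16 gives the monic gcd x+9.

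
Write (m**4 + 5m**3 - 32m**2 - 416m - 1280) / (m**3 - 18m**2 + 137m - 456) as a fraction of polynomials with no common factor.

Apply the Euclidean algorithm:
  m**4 + 5m**3 - 32m**2 - 416m - 1280 = (m + 23)(m**3 - 18m**2 + 137m - 456) + (245m**2 - 3111m + 9208)
  m**3 - 18m**2 + 137m - 456 = ((1/245)m - 1299/60025)(245m**2 - 3111m + 9208) + ((1926276/60025)m - 15410208/60025)
  245m**2 - 3111m + 9208 = ((14706125/1926276)m - 69088775/1926276)((1926276/60025)m - 15410208/60025) + (0)
Last nonzero remainder: (1926276/60025)m - 15410208/60025. Dividing through by 1926276/60025 gives the monic gcd m - 8.
Cancel m - 8 from numerator and denominator to get the reduced form.

(m**3 + 13m**2 + 72m + 160)/(m**2 - 10m + 57)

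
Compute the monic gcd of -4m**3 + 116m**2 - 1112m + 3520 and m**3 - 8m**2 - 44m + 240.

m - 10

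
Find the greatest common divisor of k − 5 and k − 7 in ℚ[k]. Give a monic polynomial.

Apply the Euclidean algorithm:
  k − 5 = (k − 7) + (2)
  k − 7 = ((1/2)k − 7/2)(2) + (0)
The last nonzero remainder is the constant 2, so the polynomials are coprime and gcd = 1.

1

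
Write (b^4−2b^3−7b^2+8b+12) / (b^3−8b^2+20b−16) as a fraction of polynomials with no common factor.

Repeated division with remainder:
  b^4−2b^3−7b^2+8b+12 = (b+6)(b^3−8b^2+20b−16) + (21b^2−96b+108)
  b^3−8b^2+20b−16 = ((1/21)b−8/49)(21b^2−96b+108) + (−(40/49)b+80/49)
  21b^2−96b+108 = (−(1029/40)b+1323/20)(−(40/49)b+80/49) + (0)
Last nonzero remainder: −(40/49)b+80/49. Dividing through by −40/49 gives the monic gcd b−2.
Cancel b−2 from numerator and denominator to get the reduced form.

(b^3−7b−6)/(b^2−6b+8)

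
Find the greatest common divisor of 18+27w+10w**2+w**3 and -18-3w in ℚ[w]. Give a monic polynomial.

6+w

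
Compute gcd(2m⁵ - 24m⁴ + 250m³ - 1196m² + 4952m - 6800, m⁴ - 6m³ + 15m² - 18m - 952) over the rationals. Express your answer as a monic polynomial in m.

Euclidean algorithm in ℚ[m]:
  2m⁵ - 24m⁴ + 250m³ - 1196m² + 4952m - 6800 = (2m - 12)(m⁴ - 6m³ + 15m² - 18m - 952) + (148m³ - 980m² + 6640m - 18224)
  m⁴ - 6m³ + 15m² - 18m - 952 = ((1/148)m + 23/5476)(148m³ - 980m² + 6640m - 18224) + (-(35250/1369)m² + (105750/1369)m - 1198500/1369)
  148m³ - 980m² + 6640m - 18224 = (-(101306/17625)m + 366892/17625)(-(35250/1369)m² + (105750/1369)m - 1198500/1369) + (0)
Last nonzero remainder: -(35250/1369)m² + (105750/1369)m - 1198500/1369. Dividing through by -35250/1369 gives the monic gcd m² - 3m + 34.

m² - 3m + 34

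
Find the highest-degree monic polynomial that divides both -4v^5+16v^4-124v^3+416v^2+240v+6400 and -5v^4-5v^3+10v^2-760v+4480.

v^2-2v+32

Repeated division with remainder:
  -4v^5+16v^4-124v^3+416v^2+240v+6400 = ((4/5)v-4)(-5v^4-5v^3+10v^2-760v+4480) + (-152v^3+1064v^2-6384v+24320)
  -5v^4-5v^3+10v^2-760v+4480 = ((5/152)v+5/19)(-152v^3+1064v^2-6384v+24320) + (-60v^2+120v-1920)
  -152v^3+1064v^2-6384v+24320 = ((38/15)v-38/3)(-60v^2+120v-1920) + (0)
Last nonzero remainder: -60v^2+120v-1920. Dividing through by -60 gives the monic gcd v^2-2v+32.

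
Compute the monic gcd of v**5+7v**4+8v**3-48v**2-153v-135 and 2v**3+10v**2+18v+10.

v**2+4v+5

Euclidean algorithm in ℚ[v]:
  v**5+7v**4+8v**3-48v**2-153v-135 = ((1/2)v**2+v-11/2)(2v**3+10v**2+18v+10) + (-16v**2-64v-80)
  2v**3+10v**2+18v+10 = (-(1/8)v-1/8)(-16v**2-64v-80) + (0)
Last nonzero remainder: -16v**2-64v-80. Dividing through by -16 gives the monic gcd v**2+4v+5.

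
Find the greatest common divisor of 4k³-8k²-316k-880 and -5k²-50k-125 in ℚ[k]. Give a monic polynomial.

Euclidean algorithm in ℚ[k]:
  4k³-8k²-316k-880 = (-(4/5)k+48/5)(-5k²-50k-125) + (64k+320)
  -5k²-50k-125 = (-(5/64)k-25/64)(64k+320) + (0)
Last nonzero remainder: 64k+320. Dividing through by 64 gives the monic gcd k+5.

k+5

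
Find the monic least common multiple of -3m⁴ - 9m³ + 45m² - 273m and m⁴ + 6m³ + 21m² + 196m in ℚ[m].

Repeated division with remainder:
  -3m⁴ - 9m³ + 45m² - 273m = (-3)(m⁴ + 6m³ + 21m² + 196m) + (9m³ + 108m² + 315m)
  m⁴ + 6m³ + 21m² + 196m = ((1/9)m - 2/3)(9m³ + 108m² + 315m) + (58m² + 406m)
  9m³ + 108m² + 315m = ((9/58)m + 45/58)(58m² + 406m) + (0)
Last nonzero remainder: 58m² + 406m. Dividing through by 58 gives the monic gcd m² + 7m.
Then lcm(f, g) = f·g / gcd(f, g); expanding and making the result monic gives the answer.

m⁶ + 2m⁵ + 10m⁴ + 190m³ - 511m² + 2548m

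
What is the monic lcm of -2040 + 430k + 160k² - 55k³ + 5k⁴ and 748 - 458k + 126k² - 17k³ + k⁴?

Repeated division with remainder:
  5k⁴ - 55k³ + 160k² + 430k - 2040 = (5)(k⁴ - 17k³ + 126k² - 458k + 748) + (30k³ - 470k² + 2720k - 5780)
  k⁴ - 17k³ + 126k² - 458k + 748 = ((1/30)k - 2/45)(30k³ - 470k² + 2720k - 5780) + ((130/9)k² - (1300/9)k + 4420/9)
  30k³ - 470k² + 2720k - 5780 = ((27/13)k - 153/13)((130/9)k² - (1300/9)k + 4420/9) + (0)
Last nonzero remainder: (130/9)k² - (1300/9)k + 4420/9. Dividing through by 130/9 gives the monic gcd k² - 10k + 34.
Then lcm(f, g) = f·g / gcd(f, g); expanding and making the result monic gives the answer.

-8976 + 4748k - 306k² - 380k³ + 131k⁴ - 18k⁵ + k⁶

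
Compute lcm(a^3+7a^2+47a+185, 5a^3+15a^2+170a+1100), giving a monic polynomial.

Apply the Euclidean algorithm:
  a^3+7a^2+47a+185 = (1/5)(5a^3+15a^2+170a+1100) + (4a^2+13a−35)
  5a^3+15a^2+170a+1100 = ((5/4)a−5/16)(4a^2+13a−35) + ((3485/16)a+17425/16)
  4a^2+13a−35 = ((64/3485)a−112/3485)((3485/16)a+17425/16) + (0)
Last nonzero remainder: (3485/16)a+17425/16. Dividing through by 3485/16 gives the monic gcd a+5.
Then lcm(f, g) = f·g / gcd(f, g); expanding and making the result monic gives the answer.

a^5+5a^4+77a^3+399a^2+1698a+8140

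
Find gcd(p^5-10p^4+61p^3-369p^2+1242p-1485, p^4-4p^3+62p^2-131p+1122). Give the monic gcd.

p^2+p+33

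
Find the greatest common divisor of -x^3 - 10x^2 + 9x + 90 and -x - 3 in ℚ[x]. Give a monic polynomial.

Euclidean algorithm in ℚ[x]:
  -x^3 - 10x^2 + 9x + 90 = (x^2 + 7x - 30)(-x - 3) + (0)
Last nonzero remainder: -x - 3. Dividing through by -1 gives the monic gcd x + 3.

x + 3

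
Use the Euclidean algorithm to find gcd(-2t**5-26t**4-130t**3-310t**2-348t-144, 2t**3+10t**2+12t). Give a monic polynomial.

t**2+5t+6

Apply the Euclidean algorithm:
  -2t**5-26t**4-130t**3-310t**2-348t-144 = (-t**2-8t-19)(2t**3+10t**2+12t) + (-24t**2-120t-144)
  2t**3+10t**2+12t = (-(1/12)t)(-24t**2-120t-144) + (0)
Last nonzero remainder: -24t**2-120t-144. Dividing through by -24 gives the monic gcd t**2+5t+6.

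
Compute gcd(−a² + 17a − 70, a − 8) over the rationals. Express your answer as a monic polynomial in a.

1

Euclidean algorithm in ℚ[a]:
  −a² + 17a − 70 = (−a + 9)(a − 8) + (2)
  a − 8 = ((1/2)a − 4)(2) + (0)
The last nonzero remainder is the constant 2, so the polynomials are coprime and gcd = 1.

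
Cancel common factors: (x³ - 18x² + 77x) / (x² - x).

Euclidean algorithm in ℚ[x]:
  x³ - 18x² + 77x = (x - 17)(x² - x) + (60x)
  x² - x = ((1/60)x - 1/60)(60x) + (0)
Last nonzero remainder: 60x. Dividing through by 60 gives the monic gcd x.
Cancel x from numerator and denominator to get the reduced form.

(x² - 18x + 77)/(x - 1)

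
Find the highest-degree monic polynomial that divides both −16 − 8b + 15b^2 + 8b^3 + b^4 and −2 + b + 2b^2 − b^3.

−1 + b^2

Euclidean algorithm in ℚ[b]:
  b^4 + 8b^3 + 15b^2 − 8b − 16 = (−b − 10)(−b^3 + 2b^2 + b − 2) + (36b^2 − 36)
  −b^3 + 2b^2 + b − 2 = (−(1/36)b + 1/18)(36b^2 − 36) + (0)
Last nonzero remainder: 36b^2 − 36. Dividing through by 36 gives the monic gcd b^2 − 1.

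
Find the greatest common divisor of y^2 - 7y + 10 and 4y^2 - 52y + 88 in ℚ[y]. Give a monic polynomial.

Repeated division with remainder:
  y^2 - 7y + 10 = (1/4)(4y^2 - 52y + 88) + (6y - 12)
  4y^2 - 52y + 88 = ((2/3)y - 22/3)(6y - 12) + (0)
Last nonzero remainder: 6y - 12. Dividing through by 6 gives the monic gcd y - 2.

y - 2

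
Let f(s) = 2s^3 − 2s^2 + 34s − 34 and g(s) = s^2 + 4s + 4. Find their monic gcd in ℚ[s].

1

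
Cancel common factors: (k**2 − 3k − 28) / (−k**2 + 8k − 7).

Apply the Euclidean algorithm:
  k**2 − 3k − 28 = (−1)(−k**2 + 8k − 7) + (5k − 35)
  −k**2 + 8k − 7 = (−(1/5)k + 1/5)(5k − 35) + (0)
Last nonzero remainder: 5k − 35. Dividing through by 5 gives the monic gcd k − 7.
Cancel k − 7 from numerator and denominator to get the reduced form.

(−k − 4)/(k − 1)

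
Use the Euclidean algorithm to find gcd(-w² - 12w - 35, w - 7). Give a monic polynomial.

1

Apply the Euclidean algorithm:
  -w² - 12w - 35 = (-w - 19)(w - 7) + (-168)
  w - 7 = (-(1/168)w + 1/24)(-168) + (0)
The last nonzero remainder is the constant -168, so the polynomials are coprime and gcd = 1.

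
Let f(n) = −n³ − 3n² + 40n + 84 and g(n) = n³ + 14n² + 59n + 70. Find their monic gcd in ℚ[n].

Repeated division with remainder:
  −n³ − 3n² + 40n + 84 = (−1)(n³ + 14n² + 59n + 70) + (11n² + 99n + 154)
  n³ + 14n² + 59n + 70 = ((1/11)n + 5/11)(11n² + 99n + 154) + (0)
Last nonzero remainder: 11n² + 99n + 154. Dividing through by 11 gives the monic gcd n² + 9n + 14.

n² + 9n + 14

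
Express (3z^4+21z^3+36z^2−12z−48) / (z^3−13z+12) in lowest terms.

Euclidean algorithm in ℚ[z]:
  3z^4+21z^3+36z^2−12z−48 = (3z+21)(z^3−13z+12) + (75z^2+225z−300)
  z^3−13z+12 = ((1/75)z−1/25)(75z^2+225z−300) + (0)
Last nonzero remainder: 75z^2+225z−300. Dividing through by 75 gives the monic gcd z^2+3z−4.
Cancel z^2+3z−4 from numerator and denominator to get the reduced form.

(3z^2+12z+12)/(z−3)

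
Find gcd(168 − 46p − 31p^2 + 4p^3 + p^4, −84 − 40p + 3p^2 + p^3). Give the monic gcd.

Euclidean algorithm in ℚ[p]:
  p^4 + 4p^3 − 31p^2 − 46p + 168 = (p + 1)(p^3 + 3p^2 − 40p − 84) + (6p^2 + 78p + 252)
  p^3 + 3p^2 − 40p − 84 = ((1/6)p − 5/3)(6p^2 + 78p + 252) + (48p + 336)
  6p^2 + 78p + 252 = ((1/8)p + 3/4)(48p + 336) + (0)
Last nonzero remainder: 48p + 336. Dividing through by 48 gives the monic gcd p + 7.

7 + p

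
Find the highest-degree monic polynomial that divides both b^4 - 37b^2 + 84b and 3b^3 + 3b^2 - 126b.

By polynomial division,
  b^4 - 37b^2 + 84b = ((1/3)b - 1/3)(3b^3 + 3b^2 - 126b) + (6b^2 + 42b)
  3b^3 + 3b^2 - 126b = ((1/2)b - 3)(6b^2 + 42b) + (0)
Last nonzero remainder: 6b^2 + 42b. Dividing through by 6 gives the monic gcd b^2 + 7b.

b^2 + 7b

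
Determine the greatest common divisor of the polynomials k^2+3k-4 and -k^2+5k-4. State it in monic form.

k-1

Euclidean algorithm in ℚ[k]:
  k^2+3k-4 = (-1)(-k^2+5k-4) + (8k-8)
  -k^2+5k-4 = (-(1/8)k+1/2)(8k-8) + (0)
Last nonzero remainder: 8k-8. Dividing through by 8 gives the monic gcd k-1.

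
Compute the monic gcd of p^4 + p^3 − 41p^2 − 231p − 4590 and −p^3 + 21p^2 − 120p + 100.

p − 10

Apply the Euclidean algorithm:
  p^4 + p^3 − 41p^2 − 231p − 4590 = (−p − 22)(−p^3 + 21p^2 − 120p + 100) + (301p^2 − 2771p − 2390)
  −p^3 + 21p^2 − 120p + 100 = (−(1/301)p + 3550/90601)(301p^2 − 2771p − 2390) + (−(1754460/90601)p + 17544600/90601)
  301p^2 − 2771p − 2390 = (−(27270901/1754460)p − 21653639/1754460)(−(1754460/90601)p + 17544600/90601) + (0)
Last nonzero remainder: −(1754460/90601)p + 17544600/90601. Dividing through by −1754460/90601 gives the monic gcd p − 10.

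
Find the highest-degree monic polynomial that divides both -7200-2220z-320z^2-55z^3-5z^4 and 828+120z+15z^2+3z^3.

By polynomial division,
  -5z^4-55z^3-320z^2-2220z-7200 = (-(5/3)z-10)(3z^3+15z^2+120z+828) + (30z^2+360z+1080)
  3z^3+15z^2+120z+828 = ((1/10)z-7/10)(30z^2+360z+1080) + (264z+1584)
  30z^2+360z+1080 = ((5/44)z+15/22)(264z+1584) + (0)
Last nonzero remainder: 264z+1584. Dividing through by 264 gives the monic gcd z+6.

6+z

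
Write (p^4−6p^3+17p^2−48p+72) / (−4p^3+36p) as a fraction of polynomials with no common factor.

(−p^3+3p^2−8p+24)/(4p^2+12p)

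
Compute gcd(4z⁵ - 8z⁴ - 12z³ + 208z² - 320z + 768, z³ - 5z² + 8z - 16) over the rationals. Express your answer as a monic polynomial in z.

z² - z + 4

By polynomial division,
  4z⁵ - 8z⁴ - 12z³ + 208z² - 320z + 768 = (4z² + 12z + 16)(z³ - 5z² + 8z - 16) + (256z² - 256z + 1024)
  z³ - 5z² + 8z - 16 = ((1/256)z - 1/64)(256z² - 256z + 1024) + (0)
Last nonzero remainder: 256z² - 256z + 1024. Dividing through by 256 gives the monic gcd z² - z + 4.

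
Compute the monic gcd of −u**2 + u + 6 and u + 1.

1

By polynomial division,
  −u**2 + u + 6 = (−u + 2)(u + 1) + (4)
  u + 1 = ((1/4)u + 1/4)(4) + (0)
The last nonzero remainder is the constant 4, so the polynomials are coprime and gcd = 1.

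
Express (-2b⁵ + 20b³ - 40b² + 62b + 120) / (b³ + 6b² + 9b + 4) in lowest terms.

(-2b³ + 10b² - 22b + 30)/(b + 1)

Euclidean algorithm in ℚ[b]:
  -2b⁵ + 20b³ - 40b² + 62b + 120 = (-2b² + 12b - 34)(b³ + 6b² + 9b + 4) + (64b² + 320b + 256)
  b³ + 6b² + 9b + 4 = ((1/64)b + 1/64)(64b² + 320b + 256) + (0)
Last nonzero remainder: 64b² + 320b + 256. Dividing through by 64 gives the monic gcd b² + 5b + 4.
Cancel b² + 5b + 4 from numerator and denominator to get the reduced form.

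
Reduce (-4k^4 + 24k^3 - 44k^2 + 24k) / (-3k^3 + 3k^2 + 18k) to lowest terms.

(4k^2 - 12k + 8)/(3k + 6)

Euclidean algorithm in ℚ[k]:
  -4k^4 + 24k^3 - 44k^2 + 24k = ((4/3)k - 20/3)(-3k^3 + 3k^2 + 18k) + (-48k^2 + 144k)
  -3k^3 + 3k^2 + 18k = ((1/16)k + 1/8)(-48k^2 + 144k) + (0)
Last nonzero remainder: -48k^2 + 144k. Dividing through by -48 gives the monic gcd k^2 - 3k.
Cancel k^2 - 3k from numerator and denominator to get the reduced form.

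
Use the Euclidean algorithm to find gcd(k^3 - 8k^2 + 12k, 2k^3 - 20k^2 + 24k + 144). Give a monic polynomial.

Repeated division with remainder:
  k^3 - 8k^2 + 12k = (1/2)(2k^3 - 20k^2 + 24k + 144) + (2k^2 - 72)
  2k^3 - 20k^2 + 24k + 144 = (k - 10)(2k^2 - 72) + (96k - 576)
  2k^2 - 72 = ((1/48)k + 1/8)(96k - 576) + (0)
Last nonzero remainder: 96k - 576. Dividing through by 96 gives the monic gcd k - 6.

k - 6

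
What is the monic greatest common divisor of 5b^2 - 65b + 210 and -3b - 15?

1

By polynomial division,
  5b^2 - 65b + 210 = (-(5/3)b + 30)(-3b - 15) + (660)
  -3b - 15 = (-(1/220)b - 1/44)(660) + (0)
The last nonzero remainder is the constant 660, so the polynomials are coprime and gcd = 1.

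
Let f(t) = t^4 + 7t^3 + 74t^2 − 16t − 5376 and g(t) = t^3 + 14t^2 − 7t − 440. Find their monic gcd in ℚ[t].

t + 8

By polynomial division,
  t^4 + 7t^3 + 74t^2 − 16t − 5376 = (t − 7)(t^3 + 14t^2 − 7t − 440) + (179t^2 + 375t − 8456)
  t^3 + 14t^2 − 7t − 440 = ((1/179)t + 2131/32041)(179t^2 + 375t − 8456) + ((490212/32041)t + 3921696/32041)
  179t^2 + 375t − 8456 = ((5735339/490212)t − 33867337/490212)((490212/32041)t + 3921696/32041) + (0)
Last nonzero remainder: (490212/32041)t + 3921696/32041. Dividing through by 490212/32041 gives the monic gcd t + 8.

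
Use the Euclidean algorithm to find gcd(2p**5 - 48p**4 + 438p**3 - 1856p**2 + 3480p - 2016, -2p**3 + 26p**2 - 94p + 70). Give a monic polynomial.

p**2 - 8p + 7

By polynomial division,
  2p**5 - 48p**4 + 438p**3 - 1856p**2 + 3480p - 2016 = (-p**2 + 11p - 29)(-2p**3 + 26p**2 - 94p + 70) + (2p**2 - 16p + 14)
  -2p**3 + 26p**2 - 94p + 70 = (-p + 5)(2p**2 - 16p + 14) + (0)
Last nonzero remainder: 2p**2 - 16p + 14. Dividing through by 2 gives the monic gcd p**2 - 8p + 7.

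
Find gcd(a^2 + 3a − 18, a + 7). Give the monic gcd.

1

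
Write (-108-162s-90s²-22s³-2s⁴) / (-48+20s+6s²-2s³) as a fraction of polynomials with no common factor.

By polynomial division,
  -2s⁴-22s³-90s²-162s-108 = (s+14)(-2s³+6s²+20s-48) + (-194s²-394s+564)
  -2s³+6s²+20s-48 = ((1/97)s-488/9409)(-194s²-394s+564) + (-(58800/9409)s-176400/9409)
  -194s²-394s+564 = ((912673/29400)s-442223/14700)(-(58800/9409)s-176400/9409) + (0)
Last nonzero remainder: -(58800/9409)s-176400/9409. Dividing through by -58800/9409 gives the monic gcd s+3.
Cancel s+3 from numerator and denominator to get the reduced form.

(18+21s+8s²+s³)/(8-6s+s²)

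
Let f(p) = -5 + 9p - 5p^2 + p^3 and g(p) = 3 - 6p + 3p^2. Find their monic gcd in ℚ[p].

-1 + p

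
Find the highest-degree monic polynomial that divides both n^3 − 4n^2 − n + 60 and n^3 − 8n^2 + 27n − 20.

By polynomial division,
  n^3 − 4n^2 − n + 60 = (n^3 − 8n^2 + 27n − 20) + (4n^2 − 28n + 80)
  n^3 − 8n^2 + 27n − 20 = ((1/4)n − 1/4)(4n^2 − 28n + 80) + (0)
Last nonzero remainder: 4n^2 − 28n + 80. Dividing through by 4 gives the monic gcd n^2 − 7n + 20.

n^2 − 7n + 20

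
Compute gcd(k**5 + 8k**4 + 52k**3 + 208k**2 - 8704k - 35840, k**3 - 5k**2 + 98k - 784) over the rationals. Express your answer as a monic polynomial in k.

By polynomial division,
  k**5 + 8k**4 + 52k**3 + 208k**2 - 8704k - 35840 = (k**2 + 13k + 19)(k**3 - 5k**2 + 98k - 784) + (-187k**2 - 374k - 20944)
  k**3 - 5k**2 + 98k - 784 = (-(1/187)k + 7/187)(-187k**2 - 374k - 20944) + (0)
Last nonzero remainder: -187k**2 - 374k - 20944. Dividing through by -187 gives the monic gcd k**2 + 2k + 112.

k**2 + 2k + 112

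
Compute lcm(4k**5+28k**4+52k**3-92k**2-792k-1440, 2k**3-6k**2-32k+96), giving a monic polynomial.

Apply the Euclidean algorithm:
  4k**5+28k**4+52k**3-92k**2-792k-1440 = (2k**2+20k+118)(2k**3-6k**2-32k+96) + (1064k**2+1064k-12768)
  2k**3-6k**2-32k+96 = ((1/532)k-1/133)(1064k**2+1064k-12768) + (0)
Last nonzero remainder: 1064k**2+1064k-12768. Dividing through by 1064 gives the monic gcd k**2+k-12.
Then lcm(f, g) = f·g / gcd(f, g); expanding and making the result monic gives the answer.

k**6+3k**5-15k**4-75k**3-106k**2+432k+1440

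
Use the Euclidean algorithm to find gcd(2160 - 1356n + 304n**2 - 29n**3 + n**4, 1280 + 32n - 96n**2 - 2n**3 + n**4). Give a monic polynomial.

40 - 14n + n**2

By polynomial division,
  n**4 - 29n**3 + 304n**2 - 1356n + 2160 = (n**4 - 2n**3 - 96n**2 + 32n + 1280) + (-27n**3 + 400n**2 - 1388n + 880)
  n**4 - 2n**3 - 96n**2 + 32n + 1280 = (-(1/27)n - 346/729)(-27n**3 + 400n**2 - 1388n + 880) + ((30940/729)n**2 - (433160/729)n + 1237600/729)
  -27n**3 + 400n**2 - 1388n + 880 = (-(19683/30940)n + 8019/15470)((30940/729)n**2 - (433160/729)n + 1237600/729) + (0)
Last nonzero remainder: (30940/729)n**2 - (433160/729)n + 1237600/729. Dividing through by 30940/729 gives the monic gcd n**2 - 14n + 40.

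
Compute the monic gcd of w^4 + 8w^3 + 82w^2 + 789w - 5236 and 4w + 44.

Euclidean algorithm in ℚ[w]:
  w^4 + 8w^3 + 82w^2 + 789w - 5236 = ((1/4)w^3 - (3/4)w^2 + (115/4)w - 119)(4w + 44) + (0)
Last nonzero remainder: 4w + 44. Dividing through by 4 gives the monic gcd w + 11.

w + 11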